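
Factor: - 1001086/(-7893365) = 2^1*5^( - 1)*29^( - 1)*317^1 * 1579^1*54437^(-1) 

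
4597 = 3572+1025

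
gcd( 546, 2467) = 1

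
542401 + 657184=1199585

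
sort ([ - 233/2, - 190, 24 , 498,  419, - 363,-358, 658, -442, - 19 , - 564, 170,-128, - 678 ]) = [ - 678, - 564,-442, - 363 ,-358,-190,-128, - 233/2, - 19 , 24,170, 419, 498, 658] 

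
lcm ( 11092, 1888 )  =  88736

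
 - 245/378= - 1 + 19/54 = - 0.65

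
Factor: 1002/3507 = 2/7= 2^1 * 7^ ( - 1)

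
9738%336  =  330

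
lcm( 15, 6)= 30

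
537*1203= 646011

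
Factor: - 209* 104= - 2^3*11^1*13^1*19^1 = - 21736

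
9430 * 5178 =48828540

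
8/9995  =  8/9995  =  0.00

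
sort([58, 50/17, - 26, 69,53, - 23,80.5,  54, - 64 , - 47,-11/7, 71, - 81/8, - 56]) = [ - 64, - 56, -47, - 26, - 23 , - 81/8 , - 11/7,50/17,  53, 54, 58,  69,71,80.5 ]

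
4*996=3984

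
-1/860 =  - 1  +  859/860 = - 0.00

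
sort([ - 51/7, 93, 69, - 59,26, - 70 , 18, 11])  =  [ - 70, - 59,-51/7 , 11 , 18, 26, 69 , 93 ] 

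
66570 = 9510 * 7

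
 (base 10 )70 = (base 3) 2121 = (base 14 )50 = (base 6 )154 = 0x46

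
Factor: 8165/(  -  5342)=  - 2^( - 1) *5^1*23^1*71^1*  2671^( - 1)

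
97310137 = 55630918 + 41679219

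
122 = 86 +36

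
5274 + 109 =5383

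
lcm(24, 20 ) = 120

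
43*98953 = 4254979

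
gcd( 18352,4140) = 4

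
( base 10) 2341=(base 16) 925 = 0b100100100101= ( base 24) 41D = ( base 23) 49i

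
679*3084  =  2094036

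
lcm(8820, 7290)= 714420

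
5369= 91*59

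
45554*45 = 2049930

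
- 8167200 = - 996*8200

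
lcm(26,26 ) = 26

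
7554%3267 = 1020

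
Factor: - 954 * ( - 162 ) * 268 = 41418864 = 2^4*3^6 * 53^1 * 67^1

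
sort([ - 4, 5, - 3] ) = [ - 4,-3,  5] 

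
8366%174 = 14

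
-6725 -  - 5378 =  - 1347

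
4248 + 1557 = 5805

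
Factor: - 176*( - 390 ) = 68640 = 2^5*3^1*5^1*11^1*13^1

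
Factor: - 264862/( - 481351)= 334/607  =  2^1*167^1*607^( - 1)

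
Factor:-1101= - 3^1*367^1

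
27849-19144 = 8705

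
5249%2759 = 2490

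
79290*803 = 63669870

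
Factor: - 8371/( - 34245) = 11/45 =3^( - 2) * 5^(- 1 )*11^1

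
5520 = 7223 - 1703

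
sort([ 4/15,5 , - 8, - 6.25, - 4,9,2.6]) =[ - 8,-6.25,  -  4,4/15,2.6, 5,9 ] 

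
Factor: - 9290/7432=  - 2^( - 2 )* 5^1 = -5/4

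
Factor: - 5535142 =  - 2^1*2767571^1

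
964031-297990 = 666041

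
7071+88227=95298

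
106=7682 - 7576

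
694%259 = 176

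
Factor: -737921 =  - 737921^1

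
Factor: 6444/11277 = 2^2*7^ ( - 1)= 4/7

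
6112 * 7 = 42784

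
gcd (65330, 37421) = 1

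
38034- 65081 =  - 27047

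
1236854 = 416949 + 819905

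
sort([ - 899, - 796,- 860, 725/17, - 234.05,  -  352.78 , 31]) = [ - 899,-860,-796, - 352.78, - 234.05, 31,725/17] 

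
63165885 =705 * 89597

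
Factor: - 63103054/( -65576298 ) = 3^( - 1) * 7^1*4507361^1*10929383^ ( - 1) = 31551527/32788149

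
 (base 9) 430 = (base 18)119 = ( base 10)351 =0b101011111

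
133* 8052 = 1070916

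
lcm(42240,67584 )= 337920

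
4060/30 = 135+1/3 = 135.33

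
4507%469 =286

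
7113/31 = 7113/31 = 229.45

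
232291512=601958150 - 369666638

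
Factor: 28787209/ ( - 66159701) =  - 11^1 * 29^( - 1 )*241^1 * 449^(-1)*5081^(-1) *10859^1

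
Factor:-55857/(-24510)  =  2^ (-1)*5^(  -  1 )*19^ ( - 1)*433^1 = 433/190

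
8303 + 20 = 8323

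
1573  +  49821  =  51394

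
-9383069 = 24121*( - 389)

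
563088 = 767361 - 204273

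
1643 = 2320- 677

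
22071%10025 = 2021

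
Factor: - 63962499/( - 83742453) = 21320833/27914151 = 3^( - 1 )*9304717^ ( - 1 )* 21320833^1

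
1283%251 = 28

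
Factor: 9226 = 2^1*7^1*659^1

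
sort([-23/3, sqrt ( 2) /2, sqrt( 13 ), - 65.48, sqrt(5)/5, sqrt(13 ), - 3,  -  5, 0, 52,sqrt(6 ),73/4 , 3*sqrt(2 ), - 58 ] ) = [ - 65.48, - 58, - 23/3, - 5,- 3,0, sqrt(5 ) /5,sqrt( 2 )/2,sqrt(6 ), sqrt(13 ), sqrt(13 ),3*sqrt(2 ), 73/4,52 ] 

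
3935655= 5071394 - 1135739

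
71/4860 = 71/4860  =  0.01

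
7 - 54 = - 47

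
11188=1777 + 9411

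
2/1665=2/1665 = 0.00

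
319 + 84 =403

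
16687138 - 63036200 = -46349062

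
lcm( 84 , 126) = 252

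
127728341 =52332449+75395892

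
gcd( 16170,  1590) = 30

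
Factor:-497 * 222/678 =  - 18389/113 =- 7^1*37^1*71^1*113^ ( - 1)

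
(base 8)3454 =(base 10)1836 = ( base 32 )1PC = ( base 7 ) 5232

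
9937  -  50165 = - 40228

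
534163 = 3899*137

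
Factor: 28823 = 19^1 * 37^1*41^1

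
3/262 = 3/262 = 0.01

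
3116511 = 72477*43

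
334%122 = 90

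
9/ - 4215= - 3/1405 = - 0.00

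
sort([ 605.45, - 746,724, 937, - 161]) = [ - 746, - 161,605.45, 724,937]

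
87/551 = 3/19= 0.16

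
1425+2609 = 4034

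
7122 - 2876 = 4246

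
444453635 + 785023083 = 1229476718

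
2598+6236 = 8834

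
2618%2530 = 88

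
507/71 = 7+10/71 = 7.14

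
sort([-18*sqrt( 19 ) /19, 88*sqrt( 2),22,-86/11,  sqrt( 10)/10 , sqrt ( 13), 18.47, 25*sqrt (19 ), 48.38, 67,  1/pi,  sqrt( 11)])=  [ - 86/11,- 18*sqrt( 19)/19,sqrt(10)/10,  1/pi,  sqrt( 11 ) , sqrt( 13), 18.47, 22,48.38,67, 25*sqrt( 19) , 88 * sqrt( 2)]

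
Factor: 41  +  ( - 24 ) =17  =  17^1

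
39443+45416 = 84859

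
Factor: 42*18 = 756  =  2^2*3^3*7^1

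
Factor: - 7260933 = -3^1 *29^1*83459^1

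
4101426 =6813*602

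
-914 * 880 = -804320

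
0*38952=0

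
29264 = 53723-24459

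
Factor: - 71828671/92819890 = -2^(-1)*5^( - 1)*31^( - 1)*991^1*72481^1*299419^ ( - 1)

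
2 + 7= 9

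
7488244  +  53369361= 60857605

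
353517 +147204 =500721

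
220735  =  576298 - 355563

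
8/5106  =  4/2553=0.00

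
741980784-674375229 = 67605555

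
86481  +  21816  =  108297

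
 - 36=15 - 51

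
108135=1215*89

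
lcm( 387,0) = 0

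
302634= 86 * 3519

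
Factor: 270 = 2^1*3^3*5^1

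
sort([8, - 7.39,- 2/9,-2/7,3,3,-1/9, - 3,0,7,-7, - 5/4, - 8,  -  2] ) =[  -  8 ,-7.39 , - 7, - 3 , - 2,-5/4, - 2/7, - 2/9,-1/9,  0, 3,3,7, 8 ] 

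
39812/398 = 100 + 6/199 = 100.03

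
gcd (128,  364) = 4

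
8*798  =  6384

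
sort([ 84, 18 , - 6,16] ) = [ - 6,16, 18,84] 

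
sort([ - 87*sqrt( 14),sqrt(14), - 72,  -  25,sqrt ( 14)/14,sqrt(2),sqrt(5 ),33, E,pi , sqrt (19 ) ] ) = [ - 87 * sqrt( 14), - 72 , - 25, sqrt(14)/14,sqrt ( 2), sqrt( 5 ), E,pi,sqrt( 14 ), sqrt(19), 33] 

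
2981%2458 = 523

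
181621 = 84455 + 97166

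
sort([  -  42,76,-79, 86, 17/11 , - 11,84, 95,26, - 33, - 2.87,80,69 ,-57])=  [-79,-57, - 42, - 33,-11, - 2.87,17/11,26 , 69,76,80, 84, 86,95 ]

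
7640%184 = 96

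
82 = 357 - 275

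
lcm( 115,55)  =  1265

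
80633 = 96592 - 15959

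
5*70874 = 354370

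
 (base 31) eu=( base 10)464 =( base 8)720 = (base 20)134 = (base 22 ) L2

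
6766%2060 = 586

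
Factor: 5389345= 5^1*13^1*82913^1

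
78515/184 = 78515/184 = 426.71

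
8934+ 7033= 15967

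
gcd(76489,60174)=1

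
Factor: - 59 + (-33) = -92  =  - 2^2*23^1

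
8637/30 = 2879/10 = 287.90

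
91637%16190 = 10687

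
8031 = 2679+5352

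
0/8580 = 0=0.00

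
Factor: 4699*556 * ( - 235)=-2^2 * 5^1*37^1*47^1*127^1*139^1  =  -  613971340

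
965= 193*5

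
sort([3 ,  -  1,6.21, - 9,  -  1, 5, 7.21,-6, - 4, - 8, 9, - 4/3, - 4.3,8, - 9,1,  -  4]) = [ - 9, - 9, - 8,-6, - 4.3,-4,-4, - 4/3,  -  1, - 1,1,3 , 5,6.21,7.21,8,9 ] 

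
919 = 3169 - 2250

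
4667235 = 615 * 7589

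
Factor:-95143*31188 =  - 2967319884 =- 2^2*3^1 * 23^1*113^1*95143^1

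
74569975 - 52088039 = 22481936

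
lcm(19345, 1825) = 96725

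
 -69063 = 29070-98133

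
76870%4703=1622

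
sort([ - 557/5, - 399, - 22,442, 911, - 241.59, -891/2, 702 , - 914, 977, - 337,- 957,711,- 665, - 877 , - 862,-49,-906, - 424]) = [ - 957, - 914, - 906 , - 877, -862, - 665, - 891/2,  -  424, - 399,- 337, - 241.59, - 557/5, - 49, - 22,  442,702,711,  911, 977]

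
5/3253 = 5/3253=0.00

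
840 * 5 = 4200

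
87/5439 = 29/1813=0.02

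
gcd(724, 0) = 724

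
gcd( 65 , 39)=13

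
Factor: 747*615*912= 2^4*3^4 * 5^1 * 19^1*41^1*83^1=418977360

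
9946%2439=190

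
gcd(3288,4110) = 822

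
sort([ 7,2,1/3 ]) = [ 1/3, 2,7]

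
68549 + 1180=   69729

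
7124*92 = 655408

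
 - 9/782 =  - 1 + 773/782 = - 0.01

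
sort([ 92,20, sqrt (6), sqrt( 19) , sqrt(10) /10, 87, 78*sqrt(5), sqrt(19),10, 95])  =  [ sqrt(10 )/10,sqrt ( 6),sqrt(19 ), sqrt( 19),  10, 20, 87, 92, 95, 78 * sqrt(5)]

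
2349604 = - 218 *(  -  10778)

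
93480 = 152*615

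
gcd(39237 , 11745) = 87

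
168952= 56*3017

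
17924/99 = 181+5/99 = 181.05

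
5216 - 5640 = - 424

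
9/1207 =9/1207 = 0.01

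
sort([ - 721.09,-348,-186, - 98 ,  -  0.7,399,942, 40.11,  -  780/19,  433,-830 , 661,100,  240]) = [-830,-721.09, - 348,-186, - 98,-780/19, - 0.7, 40.11,100,  240,  399, 433,  661,942] 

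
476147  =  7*68021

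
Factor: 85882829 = 547^1*157007^1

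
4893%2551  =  2342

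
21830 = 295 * 74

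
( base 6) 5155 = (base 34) XT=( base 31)164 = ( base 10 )1151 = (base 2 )10001111111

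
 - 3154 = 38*( - 83 ) 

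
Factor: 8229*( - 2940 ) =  - 24193260 = -  2^2*3^2*5^1*7^2*13^1*211^1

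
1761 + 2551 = 4312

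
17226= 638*27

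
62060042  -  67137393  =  -5077351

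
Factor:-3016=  - 2^3 * 13^1*29^1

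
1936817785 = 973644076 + 963173709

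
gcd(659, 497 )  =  1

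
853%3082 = 853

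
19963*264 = 5270232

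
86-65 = 21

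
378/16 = 189/8=23.62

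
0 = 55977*0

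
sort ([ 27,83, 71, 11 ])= [11,27,71,83 ]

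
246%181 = 65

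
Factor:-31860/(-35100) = 5^ (-1 )*13^( - 1 )* 59^1 = 59/65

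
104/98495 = 104/98495 = 0.00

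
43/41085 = 43/41085 = 0.00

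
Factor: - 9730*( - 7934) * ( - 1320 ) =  -2^5 * 3^1 * 5^2*7^1*11^1*139^1*3967^1 = - 101901122400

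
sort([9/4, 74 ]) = [ 9/4, 74 ] 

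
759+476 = 1235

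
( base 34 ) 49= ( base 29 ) 50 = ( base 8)221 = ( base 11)122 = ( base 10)145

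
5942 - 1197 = 4745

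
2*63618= 127236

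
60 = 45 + 15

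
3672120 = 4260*862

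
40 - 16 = 24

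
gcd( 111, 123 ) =3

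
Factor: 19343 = 23^1*29^2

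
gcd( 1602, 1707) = 3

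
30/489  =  10/163 =0.06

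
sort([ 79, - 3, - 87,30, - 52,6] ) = [ - 87, -52, - 3,6,  30,79 ]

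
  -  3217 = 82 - 3299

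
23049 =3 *7683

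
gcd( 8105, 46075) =5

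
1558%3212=1558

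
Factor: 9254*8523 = 2^1 *3^2*7^1*661^1*947^1 =78871842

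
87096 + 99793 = 186889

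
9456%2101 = 1052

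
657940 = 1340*491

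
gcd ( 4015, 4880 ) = 5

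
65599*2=131198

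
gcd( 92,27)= 1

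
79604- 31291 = 48313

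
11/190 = 11/190 = 0.06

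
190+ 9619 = 9809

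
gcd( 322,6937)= 7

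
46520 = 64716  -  18196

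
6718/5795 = 1 + 923/5795 = 1.16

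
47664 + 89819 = 137483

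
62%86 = 62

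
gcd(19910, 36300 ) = 110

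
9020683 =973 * 9271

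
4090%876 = 586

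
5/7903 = 5/7903=0.00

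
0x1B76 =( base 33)6f1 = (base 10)7030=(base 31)79O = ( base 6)52314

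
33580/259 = 33580/259=129.65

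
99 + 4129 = 4228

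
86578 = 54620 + 31958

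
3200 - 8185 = -4985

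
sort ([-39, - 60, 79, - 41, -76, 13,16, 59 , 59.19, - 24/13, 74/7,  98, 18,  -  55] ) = [ - 76,-60, - 55, - 41, - 39,- 24/13,74/7,13, 16,18, 59, 59.19,79,98 ]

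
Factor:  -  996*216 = -2^5*3^4*83^1 = - 215136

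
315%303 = 12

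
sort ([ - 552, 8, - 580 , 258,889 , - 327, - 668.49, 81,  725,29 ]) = [ - 668.49, - 580, - 552, - 327, 8 , 29, 81, 258,725,889]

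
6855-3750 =3105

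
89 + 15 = 104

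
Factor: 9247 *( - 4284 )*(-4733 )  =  187493762484 =2^2*3^2*7^2 * 17^1*1321^1*4733^1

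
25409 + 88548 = 113957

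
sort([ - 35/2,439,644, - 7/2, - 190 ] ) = [ - 190, - 35/2, - 7/2,439, 644] 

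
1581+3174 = 4755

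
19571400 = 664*29475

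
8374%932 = 918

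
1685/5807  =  1685/5807 = 0.29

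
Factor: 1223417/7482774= 94109/575598 = 2^( - 1)*3^( - 1)*23^ ( - 1)*43^(-1)*97^ ( - 1)*94109^1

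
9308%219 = 110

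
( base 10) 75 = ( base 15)50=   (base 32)2b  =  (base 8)113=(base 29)2h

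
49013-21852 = 27161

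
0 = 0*838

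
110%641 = 110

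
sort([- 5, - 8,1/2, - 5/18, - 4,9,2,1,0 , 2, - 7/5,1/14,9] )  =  [  -  8,-5, - 4, - 7/5,- 5/18, 0, 1/14,  1/2, 1 , 2,2,9,9 ]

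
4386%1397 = 195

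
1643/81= 20 + 23/81 = 20.28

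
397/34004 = 397/34004 = 0.01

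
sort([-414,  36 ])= [-414, 36]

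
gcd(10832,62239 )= 1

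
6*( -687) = - 4122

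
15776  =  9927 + 5849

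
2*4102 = 8204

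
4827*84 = 405468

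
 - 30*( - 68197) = 2045910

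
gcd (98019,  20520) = 9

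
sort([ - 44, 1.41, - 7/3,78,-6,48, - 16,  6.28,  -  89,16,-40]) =[  -  89,  -  44,-40,-16,-6,-7/3 , 1.41, 6.28 , 16,48,  78]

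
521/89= 5+76/89 = 5.85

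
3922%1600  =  722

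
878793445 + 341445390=1220238835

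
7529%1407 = 494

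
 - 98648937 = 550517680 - 649166617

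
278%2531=278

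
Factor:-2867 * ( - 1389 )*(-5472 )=-21790943136 = - 2^5*3^3*19^1*47^1*61^1 * 463^1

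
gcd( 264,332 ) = 4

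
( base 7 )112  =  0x3a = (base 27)24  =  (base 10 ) 58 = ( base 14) 42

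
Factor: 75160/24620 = 2^1*1231^(  -  1)*1879^1 = 3758/1231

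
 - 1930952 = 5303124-7234076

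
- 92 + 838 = 746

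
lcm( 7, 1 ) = 7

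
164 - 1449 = -1285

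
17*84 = 1428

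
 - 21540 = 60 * (-359)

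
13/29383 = 13/29383 = 0.00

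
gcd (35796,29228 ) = 4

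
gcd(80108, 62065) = 1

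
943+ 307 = 1250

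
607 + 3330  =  3937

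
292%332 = 292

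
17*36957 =628269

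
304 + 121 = 425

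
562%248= 66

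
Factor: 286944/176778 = 112/69 = 2^4 * 3^( - 1 )*7^1 *23^( - 1 ) 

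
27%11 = 5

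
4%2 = 0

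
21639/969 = 22  +  107/323 = 22.33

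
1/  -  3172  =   -1/3172 = - 0.00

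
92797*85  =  7887745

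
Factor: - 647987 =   -  647987^1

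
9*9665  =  86985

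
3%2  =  1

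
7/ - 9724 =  - 1 + 9717/9724 = -0.00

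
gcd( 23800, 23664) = 136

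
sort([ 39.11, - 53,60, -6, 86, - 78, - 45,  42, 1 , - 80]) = [-80, - 78, - 53, - 45, - 6,1,39.11,42,60,86]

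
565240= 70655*8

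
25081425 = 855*29335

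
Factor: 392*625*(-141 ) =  - 34545000 = - 2^3*3^1*5^4*7^2* 47^1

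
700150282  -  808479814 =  - 108329532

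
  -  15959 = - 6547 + -9412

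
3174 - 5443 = - 2269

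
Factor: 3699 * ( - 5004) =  - 18509796 = - 2^2*3^5*137^1*139^1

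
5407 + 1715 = 7122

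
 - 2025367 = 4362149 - 6387516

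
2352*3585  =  8431920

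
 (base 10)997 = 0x3e5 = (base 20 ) 29h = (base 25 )1EM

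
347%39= 35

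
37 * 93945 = 3475965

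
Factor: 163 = 163^1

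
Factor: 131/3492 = 2^(-2 )* 3^( - 2)*97^(-1 ) * 131^1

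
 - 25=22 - 47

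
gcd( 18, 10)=2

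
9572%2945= 737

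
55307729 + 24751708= 80059437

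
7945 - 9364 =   -  1419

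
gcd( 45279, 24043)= 1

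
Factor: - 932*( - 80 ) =2^6*5^1*233^1 = 74560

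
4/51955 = 4/51955= 0.00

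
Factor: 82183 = 82183^1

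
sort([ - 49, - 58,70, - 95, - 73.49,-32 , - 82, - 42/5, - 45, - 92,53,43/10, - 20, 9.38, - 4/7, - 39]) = [ - 95, - 92, - 82, - 73.49, - 58,-49, -45,-39, - 32 ,-20 , - 42/5, - 4/7,43/10,9.38, 53,70] 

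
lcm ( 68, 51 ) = 204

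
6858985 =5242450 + 1616535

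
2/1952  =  1/976= 0.00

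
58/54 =1 +2/27 = 1.07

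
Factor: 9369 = 3^3 *347^1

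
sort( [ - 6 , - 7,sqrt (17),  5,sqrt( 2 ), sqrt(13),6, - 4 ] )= [ - 7, - 6, - 4,sqrt(2 ), sqrt (13),  sqrt(17),5,6 ] 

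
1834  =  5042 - 3208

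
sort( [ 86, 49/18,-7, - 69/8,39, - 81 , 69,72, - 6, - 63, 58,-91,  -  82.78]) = [ - 91, - 82.78,-81, - 63, - 69/8, - 7 , - 6,49/18,39, 58,69,72,86 ]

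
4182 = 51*82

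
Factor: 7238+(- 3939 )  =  3299 = 3299^1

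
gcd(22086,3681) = 3681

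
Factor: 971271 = 3^5*7^1*571^1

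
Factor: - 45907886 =  -  2^1  *22953943^1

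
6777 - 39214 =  -32437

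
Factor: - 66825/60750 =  - 2^( - 1 )*5^( - 1) * 11^1 =-  11/10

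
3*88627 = 265881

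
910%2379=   910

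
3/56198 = 3/56198 = 0.00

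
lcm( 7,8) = 56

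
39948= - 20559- -60507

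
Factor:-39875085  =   - 3^5 * 5^1*37^1 * 887^1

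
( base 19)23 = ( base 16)29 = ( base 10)41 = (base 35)16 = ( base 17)27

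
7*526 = 3682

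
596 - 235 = 361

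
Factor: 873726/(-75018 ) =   -  7^1*71^1 * 293^1 * 12503^( - 1 ) = - 145621/12503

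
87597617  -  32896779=54700838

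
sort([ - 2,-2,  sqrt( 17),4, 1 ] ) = [ - 2, - 2,1, 4, sqrt(17)]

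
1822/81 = 1822/81  =  22.49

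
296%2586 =296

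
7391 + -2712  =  4679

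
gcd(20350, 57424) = 74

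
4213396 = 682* 6178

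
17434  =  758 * 23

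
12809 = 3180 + 9629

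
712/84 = 8+10/21 = 8.48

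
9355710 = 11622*805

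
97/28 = 97/28 = 3.46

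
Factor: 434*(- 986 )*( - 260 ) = 111260240  =  2^4 * 5^1*7^1*13^1*17^1*29^1*31^1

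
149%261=149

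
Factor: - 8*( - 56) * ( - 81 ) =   -  2^6  *  3^4*7^1 = -36288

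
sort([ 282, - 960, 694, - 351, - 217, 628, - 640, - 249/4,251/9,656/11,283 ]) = [ - 960,-640,  -  351, - 217, - 249/4,251/9, 656/11 , 282 , 283 , 628, 694]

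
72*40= 2880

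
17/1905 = 17/1905=0.01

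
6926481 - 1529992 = 5396489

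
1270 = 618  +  652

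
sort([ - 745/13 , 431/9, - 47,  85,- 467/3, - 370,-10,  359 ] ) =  [ - 370  , - 467/3, - 745/13, - 47, - 10, 431/9,85,  359] 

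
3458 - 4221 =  - 763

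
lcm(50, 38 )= 950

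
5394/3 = 1798 = 1798.00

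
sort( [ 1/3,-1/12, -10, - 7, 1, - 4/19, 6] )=[  -  10, - 7 , - 4/19 , -1/12, 1/3, 1  ,  6 ] 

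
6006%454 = 104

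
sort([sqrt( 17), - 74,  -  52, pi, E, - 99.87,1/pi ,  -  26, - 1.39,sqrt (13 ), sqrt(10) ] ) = [ - 99.87, - 74, - 52, - 26, - 1.39,1/pi, E,pi , sqrt( 10 ), sqrt (13),sqrt(17) ] 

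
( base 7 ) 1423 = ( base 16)22c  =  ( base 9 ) 677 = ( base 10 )556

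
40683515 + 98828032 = 139511547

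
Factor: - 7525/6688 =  - 2^( - 5) * 5^2*7^1  *11^( - 1) *19^( - 1)*43^1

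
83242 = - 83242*(-1 )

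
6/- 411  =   - 1+135/137 = - 0.01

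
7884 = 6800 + 1084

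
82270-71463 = 10807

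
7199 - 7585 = -386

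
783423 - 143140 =640283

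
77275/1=77275 = 77275.00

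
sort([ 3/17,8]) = [3/17,8]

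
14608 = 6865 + 7743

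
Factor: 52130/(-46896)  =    -  2^ (-3 ) * 3^( - 1) * 5^1 * 13^1*401^1*977^(  -  1) = -  26065/23448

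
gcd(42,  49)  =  7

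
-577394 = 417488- 994882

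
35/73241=5/10463 = 0.00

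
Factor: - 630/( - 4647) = 2^1 * 3^1  *  5^1*7^1 * 1549^(-1 ) = 210/1549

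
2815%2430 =385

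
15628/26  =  601 + 1/13 = 601.08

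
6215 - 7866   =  -1651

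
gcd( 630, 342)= 18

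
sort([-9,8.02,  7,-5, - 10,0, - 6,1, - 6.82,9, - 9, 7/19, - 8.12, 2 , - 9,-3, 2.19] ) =[ -10, - 9, - 9, - 9, - 8.12, - 6.82, - 6, - 5, - 3,  0, 7/19,1,2,2.19,7,8.02, 9]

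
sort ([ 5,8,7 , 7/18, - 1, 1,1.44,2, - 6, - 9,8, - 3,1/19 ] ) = [ - 9,-6  ,-3, - 1, 1/19,7/18 , 1,1.44,2,5,7, 8, 8] 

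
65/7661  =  65/7661 = 0.01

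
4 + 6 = 10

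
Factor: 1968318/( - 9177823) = -2^1 * 3^2 * 11^1*173^( - 1)*9941^1 * 53051^ ( -1)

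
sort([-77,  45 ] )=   [ - 77, 45] 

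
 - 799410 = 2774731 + - 3574141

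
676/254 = 2 + 84/127 = 2.66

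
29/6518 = 29/6518=0.00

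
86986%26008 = 8962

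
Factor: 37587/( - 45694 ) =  - 2^( - 1 )*3^1*17^1*31^(- 1 )=- 51/62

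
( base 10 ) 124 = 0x7C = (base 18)6g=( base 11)103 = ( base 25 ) 4o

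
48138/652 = 24069/326 = 73.83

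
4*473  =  1892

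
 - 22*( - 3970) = 87340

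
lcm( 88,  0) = 0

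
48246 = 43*1122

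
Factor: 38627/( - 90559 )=  -  7^(- 1)*17^ ( -1)*19^2*107^1*761^( - 1)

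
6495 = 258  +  6237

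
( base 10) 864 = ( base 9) 1160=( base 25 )19e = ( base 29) 10n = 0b1101100000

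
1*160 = 160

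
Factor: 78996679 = 78996679^1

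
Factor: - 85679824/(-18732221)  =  2^4*2267^( - 1)*8263^(-1)* 5354989^1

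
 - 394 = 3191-3585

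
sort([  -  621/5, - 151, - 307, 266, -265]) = [ - 307,  -  265, -151, - 621/5, 266]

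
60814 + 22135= 82949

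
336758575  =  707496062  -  370737487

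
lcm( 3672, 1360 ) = 36720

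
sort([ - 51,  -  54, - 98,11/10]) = [ - 98,-54, - 51, 11/10 ]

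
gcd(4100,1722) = 82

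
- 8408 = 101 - 8509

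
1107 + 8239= 9346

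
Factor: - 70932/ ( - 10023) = 92/13 = 2^2*13^ (- 1 )*23^1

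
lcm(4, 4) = 4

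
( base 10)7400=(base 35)61F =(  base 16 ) 1CE8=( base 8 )16350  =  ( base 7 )30401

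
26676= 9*2964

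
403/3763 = 403/3763 = 0.11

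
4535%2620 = 1915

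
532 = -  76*(  -  7 ) 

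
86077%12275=152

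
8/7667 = 8/7667=0.00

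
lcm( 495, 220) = 1980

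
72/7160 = 9/895 = 0.01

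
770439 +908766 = 1679205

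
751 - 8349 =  - 7598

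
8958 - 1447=7511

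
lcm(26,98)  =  1274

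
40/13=3 + 1/13=   3.08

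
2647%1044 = 559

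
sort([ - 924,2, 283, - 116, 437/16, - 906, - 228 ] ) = [ -924, - 906, - 228, - 116,2,437/16, 283]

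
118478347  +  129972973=248451320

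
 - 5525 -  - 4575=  - 950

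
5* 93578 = 467890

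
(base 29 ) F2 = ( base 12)305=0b110110101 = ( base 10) 437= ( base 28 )FH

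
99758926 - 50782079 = 48976847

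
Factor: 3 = 3^1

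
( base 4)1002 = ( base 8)102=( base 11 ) 60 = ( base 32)22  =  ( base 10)66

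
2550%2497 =53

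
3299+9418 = 12717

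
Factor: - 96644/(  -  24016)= 24161/6004 = 2^ ( - 2 ) * 19^(-1 )*37^1*79^( - 1 )*653^1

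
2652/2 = 1326 = 1326.00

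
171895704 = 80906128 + 90989576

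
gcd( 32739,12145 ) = 7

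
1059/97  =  1059/97=   10.92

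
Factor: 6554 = 2^1*29^1*113^1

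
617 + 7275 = 7892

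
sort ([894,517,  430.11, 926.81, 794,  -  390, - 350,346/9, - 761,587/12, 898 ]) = [  -  761,-390,-350,  346/9,587/12,430.11,517,794, 894,898,926.81] 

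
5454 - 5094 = 360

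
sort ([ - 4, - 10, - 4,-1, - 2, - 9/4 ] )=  [ - 10,- 4,  -  4, - 9/4 ,  -  2 , - 1]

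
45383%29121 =16262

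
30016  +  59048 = 89064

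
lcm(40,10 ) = 40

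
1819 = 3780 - 1961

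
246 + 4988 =5234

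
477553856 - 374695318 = 102858538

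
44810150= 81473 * 550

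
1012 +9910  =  10922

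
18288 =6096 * 3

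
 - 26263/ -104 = 252 + 55/104 = 252.53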